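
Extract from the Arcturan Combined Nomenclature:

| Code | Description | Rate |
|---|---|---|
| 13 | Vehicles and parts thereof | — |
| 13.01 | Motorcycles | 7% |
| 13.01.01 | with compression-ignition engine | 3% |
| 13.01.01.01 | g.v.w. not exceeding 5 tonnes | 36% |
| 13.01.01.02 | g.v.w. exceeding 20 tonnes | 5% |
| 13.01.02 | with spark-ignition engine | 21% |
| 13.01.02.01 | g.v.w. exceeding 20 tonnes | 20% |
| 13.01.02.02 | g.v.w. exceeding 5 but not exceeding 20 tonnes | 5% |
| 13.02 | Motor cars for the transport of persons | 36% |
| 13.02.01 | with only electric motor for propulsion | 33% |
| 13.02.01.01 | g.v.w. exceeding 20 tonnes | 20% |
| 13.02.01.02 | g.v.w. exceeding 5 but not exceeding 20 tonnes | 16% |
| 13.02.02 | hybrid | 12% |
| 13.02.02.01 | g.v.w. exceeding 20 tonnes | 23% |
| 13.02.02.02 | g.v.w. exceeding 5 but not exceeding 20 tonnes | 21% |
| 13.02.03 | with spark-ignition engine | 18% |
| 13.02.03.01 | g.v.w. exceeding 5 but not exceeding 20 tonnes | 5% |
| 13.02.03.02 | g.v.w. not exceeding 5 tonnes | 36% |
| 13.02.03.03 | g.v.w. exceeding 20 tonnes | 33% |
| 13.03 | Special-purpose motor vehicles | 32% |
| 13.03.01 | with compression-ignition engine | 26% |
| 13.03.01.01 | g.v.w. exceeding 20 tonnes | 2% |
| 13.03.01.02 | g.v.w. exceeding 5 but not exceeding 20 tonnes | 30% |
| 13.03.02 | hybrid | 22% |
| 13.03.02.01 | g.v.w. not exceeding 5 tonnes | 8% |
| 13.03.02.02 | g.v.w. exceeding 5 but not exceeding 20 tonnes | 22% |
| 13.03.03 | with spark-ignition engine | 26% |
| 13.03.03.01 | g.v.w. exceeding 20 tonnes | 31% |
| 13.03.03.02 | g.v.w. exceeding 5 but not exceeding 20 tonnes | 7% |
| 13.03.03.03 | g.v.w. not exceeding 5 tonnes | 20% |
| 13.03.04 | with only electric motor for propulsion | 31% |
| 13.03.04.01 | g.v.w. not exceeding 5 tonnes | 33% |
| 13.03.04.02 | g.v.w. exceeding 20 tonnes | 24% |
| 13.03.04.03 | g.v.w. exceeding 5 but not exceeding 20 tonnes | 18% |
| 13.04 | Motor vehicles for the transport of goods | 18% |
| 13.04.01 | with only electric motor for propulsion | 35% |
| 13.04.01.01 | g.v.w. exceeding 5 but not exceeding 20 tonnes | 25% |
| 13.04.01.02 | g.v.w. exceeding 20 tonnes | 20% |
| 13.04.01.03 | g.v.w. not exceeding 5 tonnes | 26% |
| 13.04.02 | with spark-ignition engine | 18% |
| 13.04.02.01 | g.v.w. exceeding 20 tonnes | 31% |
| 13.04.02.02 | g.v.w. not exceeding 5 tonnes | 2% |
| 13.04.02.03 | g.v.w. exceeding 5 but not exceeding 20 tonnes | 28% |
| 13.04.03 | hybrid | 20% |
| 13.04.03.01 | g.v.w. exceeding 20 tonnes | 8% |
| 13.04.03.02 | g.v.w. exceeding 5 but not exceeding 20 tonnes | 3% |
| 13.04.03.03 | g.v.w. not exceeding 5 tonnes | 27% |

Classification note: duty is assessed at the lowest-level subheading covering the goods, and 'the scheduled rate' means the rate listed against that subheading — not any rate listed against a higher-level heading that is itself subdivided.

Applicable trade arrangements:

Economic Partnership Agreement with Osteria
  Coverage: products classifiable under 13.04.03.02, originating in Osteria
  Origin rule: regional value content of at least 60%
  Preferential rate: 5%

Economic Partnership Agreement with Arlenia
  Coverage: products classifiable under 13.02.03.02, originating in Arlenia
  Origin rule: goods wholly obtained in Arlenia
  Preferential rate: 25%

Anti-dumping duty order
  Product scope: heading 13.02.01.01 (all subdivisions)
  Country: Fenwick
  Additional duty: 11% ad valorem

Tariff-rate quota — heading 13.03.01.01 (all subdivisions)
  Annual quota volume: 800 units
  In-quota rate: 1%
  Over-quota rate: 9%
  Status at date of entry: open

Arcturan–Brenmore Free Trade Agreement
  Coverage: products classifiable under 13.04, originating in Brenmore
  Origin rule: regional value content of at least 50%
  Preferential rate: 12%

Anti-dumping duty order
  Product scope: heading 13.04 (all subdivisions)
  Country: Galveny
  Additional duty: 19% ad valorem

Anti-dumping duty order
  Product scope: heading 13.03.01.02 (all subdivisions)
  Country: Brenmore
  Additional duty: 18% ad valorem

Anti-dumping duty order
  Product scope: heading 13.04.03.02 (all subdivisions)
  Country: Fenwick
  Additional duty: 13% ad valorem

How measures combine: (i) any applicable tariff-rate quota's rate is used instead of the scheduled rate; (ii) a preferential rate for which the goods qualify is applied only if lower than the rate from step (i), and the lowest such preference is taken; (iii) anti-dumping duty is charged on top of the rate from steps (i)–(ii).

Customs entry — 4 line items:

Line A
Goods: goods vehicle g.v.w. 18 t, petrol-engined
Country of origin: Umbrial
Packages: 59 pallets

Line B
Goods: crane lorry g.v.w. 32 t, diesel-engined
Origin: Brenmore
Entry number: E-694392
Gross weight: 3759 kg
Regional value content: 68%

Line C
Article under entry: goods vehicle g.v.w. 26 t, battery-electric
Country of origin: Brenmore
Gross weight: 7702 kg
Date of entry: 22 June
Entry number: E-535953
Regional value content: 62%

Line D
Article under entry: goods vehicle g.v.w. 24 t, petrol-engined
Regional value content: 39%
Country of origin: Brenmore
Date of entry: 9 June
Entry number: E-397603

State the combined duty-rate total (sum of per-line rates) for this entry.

72%

Line A: goods vehicle → 13.04; petrol-engined → 13.04.02; g.v.w. 18 t → 13.04.02.03. Scheduled 28%. No special measure applies. → 28%.
Line B: crane lorry → 13.03; diesel-engined → 13.03.01; g.v.w. 32 t → 13.03.01.01. Scheduled 2%. quota on 13.03.01.01 open → in-quota 1%; Brenmore agreement on 13.04: 13.03.01.01 not covered. → 1%.
Line C: goods vehicle → 13.04; battery-electric → 13.04.01; g.v.w. 26 t → 13.04.01.02. Scheduled 20%. Brenmore agreement on 13.04: RVC ≥ 50% → 12% available; preferential 12%. → 12%.
Line D: goods vehicle → 13.04; petrol-engined → 13.04.02; g.v.w. 24 t → 13.04.02.01. Scheduled 31%. Brenmore agreement on 13.04: RVC < 50%. → 31%.
Sum: 28% + 1% + 12% + 31% = 72%.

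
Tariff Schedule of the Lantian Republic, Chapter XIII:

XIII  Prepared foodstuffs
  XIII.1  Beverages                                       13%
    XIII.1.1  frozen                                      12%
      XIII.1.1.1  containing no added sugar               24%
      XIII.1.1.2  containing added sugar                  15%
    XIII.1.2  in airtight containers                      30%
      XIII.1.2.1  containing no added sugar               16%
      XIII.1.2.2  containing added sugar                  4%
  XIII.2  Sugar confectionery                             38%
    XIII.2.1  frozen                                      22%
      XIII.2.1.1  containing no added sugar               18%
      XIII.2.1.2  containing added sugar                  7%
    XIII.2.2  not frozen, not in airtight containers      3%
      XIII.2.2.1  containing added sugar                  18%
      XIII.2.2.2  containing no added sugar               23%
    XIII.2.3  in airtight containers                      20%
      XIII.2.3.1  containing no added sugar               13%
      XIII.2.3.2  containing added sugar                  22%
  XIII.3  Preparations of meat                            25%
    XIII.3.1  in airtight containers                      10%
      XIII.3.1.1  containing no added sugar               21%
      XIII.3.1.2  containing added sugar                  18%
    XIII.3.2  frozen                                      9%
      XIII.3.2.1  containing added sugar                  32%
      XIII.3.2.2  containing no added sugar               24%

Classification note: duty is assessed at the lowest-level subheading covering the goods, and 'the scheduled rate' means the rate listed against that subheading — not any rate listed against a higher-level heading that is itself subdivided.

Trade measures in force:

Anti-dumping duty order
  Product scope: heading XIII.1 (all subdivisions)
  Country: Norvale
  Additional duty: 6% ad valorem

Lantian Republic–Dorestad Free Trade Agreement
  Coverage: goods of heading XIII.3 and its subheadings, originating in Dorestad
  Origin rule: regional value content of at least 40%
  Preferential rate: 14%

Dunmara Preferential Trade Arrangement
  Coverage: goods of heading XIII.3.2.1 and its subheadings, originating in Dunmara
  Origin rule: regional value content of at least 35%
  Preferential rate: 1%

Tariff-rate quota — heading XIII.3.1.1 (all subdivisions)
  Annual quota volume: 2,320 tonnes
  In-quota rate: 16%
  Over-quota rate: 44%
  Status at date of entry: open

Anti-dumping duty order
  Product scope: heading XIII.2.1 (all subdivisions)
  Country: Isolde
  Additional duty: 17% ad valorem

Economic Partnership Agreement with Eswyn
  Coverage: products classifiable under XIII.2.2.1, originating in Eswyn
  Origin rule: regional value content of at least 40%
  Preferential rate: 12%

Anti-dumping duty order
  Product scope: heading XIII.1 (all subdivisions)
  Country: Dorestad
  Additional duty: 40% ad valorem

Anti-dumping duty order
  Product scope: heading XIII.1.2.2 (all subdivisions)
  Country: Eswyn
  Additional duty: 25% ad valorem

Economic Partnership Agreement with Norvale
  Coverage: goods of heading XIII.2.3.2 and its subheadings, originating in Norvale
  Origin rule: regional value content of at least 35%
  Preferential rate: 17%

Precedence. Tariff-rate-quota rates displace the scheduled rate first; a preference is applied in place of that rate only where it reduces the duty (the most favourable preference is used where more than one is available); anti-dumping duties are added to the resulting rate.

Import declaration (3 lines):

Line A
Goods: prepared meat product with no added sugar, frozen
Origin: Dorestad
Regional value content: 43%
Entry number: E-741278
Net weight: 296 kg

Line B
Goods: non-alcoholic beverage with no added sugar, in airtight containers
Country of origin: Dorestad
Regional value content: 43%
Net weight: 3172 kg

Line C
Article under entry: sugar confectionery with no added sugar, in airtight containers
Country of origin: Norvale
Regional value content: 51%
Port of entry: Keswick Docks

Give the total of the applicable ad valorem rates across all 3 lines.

83%

Line A: prepared meat product → XIII.3; frozen → XIII.3.2; with no added sugar → XIII.3.2.2. Scheduled 24%. Dorestad agreement on XIII.3: RVC ≥ 40% → 14% available; preferential 14%. → 14%.
Line B: non-alcoholic beverage → XIII.1; in airtight containers → XIII.1.2; with no added sugar → XIII.1.2.1. Scheduled 16%. Dorestad agreement on XIII.3: XIII.1.2.1 not covered; anti-dumping (Dorestad, XIII.1): +40%; total 16% + 40% = 56%. → 56%.
Line C: sugar confectionery → XIII.2; in airtight containers → XIII.2.3; with no added sugar → XIII.2.3.1. Scheduled 13%. Norvale agreement on XIII.2.3.2: XIII.2.3.1 not covered. → 13%.
Sum: 14% + 56% + 13% = 83%.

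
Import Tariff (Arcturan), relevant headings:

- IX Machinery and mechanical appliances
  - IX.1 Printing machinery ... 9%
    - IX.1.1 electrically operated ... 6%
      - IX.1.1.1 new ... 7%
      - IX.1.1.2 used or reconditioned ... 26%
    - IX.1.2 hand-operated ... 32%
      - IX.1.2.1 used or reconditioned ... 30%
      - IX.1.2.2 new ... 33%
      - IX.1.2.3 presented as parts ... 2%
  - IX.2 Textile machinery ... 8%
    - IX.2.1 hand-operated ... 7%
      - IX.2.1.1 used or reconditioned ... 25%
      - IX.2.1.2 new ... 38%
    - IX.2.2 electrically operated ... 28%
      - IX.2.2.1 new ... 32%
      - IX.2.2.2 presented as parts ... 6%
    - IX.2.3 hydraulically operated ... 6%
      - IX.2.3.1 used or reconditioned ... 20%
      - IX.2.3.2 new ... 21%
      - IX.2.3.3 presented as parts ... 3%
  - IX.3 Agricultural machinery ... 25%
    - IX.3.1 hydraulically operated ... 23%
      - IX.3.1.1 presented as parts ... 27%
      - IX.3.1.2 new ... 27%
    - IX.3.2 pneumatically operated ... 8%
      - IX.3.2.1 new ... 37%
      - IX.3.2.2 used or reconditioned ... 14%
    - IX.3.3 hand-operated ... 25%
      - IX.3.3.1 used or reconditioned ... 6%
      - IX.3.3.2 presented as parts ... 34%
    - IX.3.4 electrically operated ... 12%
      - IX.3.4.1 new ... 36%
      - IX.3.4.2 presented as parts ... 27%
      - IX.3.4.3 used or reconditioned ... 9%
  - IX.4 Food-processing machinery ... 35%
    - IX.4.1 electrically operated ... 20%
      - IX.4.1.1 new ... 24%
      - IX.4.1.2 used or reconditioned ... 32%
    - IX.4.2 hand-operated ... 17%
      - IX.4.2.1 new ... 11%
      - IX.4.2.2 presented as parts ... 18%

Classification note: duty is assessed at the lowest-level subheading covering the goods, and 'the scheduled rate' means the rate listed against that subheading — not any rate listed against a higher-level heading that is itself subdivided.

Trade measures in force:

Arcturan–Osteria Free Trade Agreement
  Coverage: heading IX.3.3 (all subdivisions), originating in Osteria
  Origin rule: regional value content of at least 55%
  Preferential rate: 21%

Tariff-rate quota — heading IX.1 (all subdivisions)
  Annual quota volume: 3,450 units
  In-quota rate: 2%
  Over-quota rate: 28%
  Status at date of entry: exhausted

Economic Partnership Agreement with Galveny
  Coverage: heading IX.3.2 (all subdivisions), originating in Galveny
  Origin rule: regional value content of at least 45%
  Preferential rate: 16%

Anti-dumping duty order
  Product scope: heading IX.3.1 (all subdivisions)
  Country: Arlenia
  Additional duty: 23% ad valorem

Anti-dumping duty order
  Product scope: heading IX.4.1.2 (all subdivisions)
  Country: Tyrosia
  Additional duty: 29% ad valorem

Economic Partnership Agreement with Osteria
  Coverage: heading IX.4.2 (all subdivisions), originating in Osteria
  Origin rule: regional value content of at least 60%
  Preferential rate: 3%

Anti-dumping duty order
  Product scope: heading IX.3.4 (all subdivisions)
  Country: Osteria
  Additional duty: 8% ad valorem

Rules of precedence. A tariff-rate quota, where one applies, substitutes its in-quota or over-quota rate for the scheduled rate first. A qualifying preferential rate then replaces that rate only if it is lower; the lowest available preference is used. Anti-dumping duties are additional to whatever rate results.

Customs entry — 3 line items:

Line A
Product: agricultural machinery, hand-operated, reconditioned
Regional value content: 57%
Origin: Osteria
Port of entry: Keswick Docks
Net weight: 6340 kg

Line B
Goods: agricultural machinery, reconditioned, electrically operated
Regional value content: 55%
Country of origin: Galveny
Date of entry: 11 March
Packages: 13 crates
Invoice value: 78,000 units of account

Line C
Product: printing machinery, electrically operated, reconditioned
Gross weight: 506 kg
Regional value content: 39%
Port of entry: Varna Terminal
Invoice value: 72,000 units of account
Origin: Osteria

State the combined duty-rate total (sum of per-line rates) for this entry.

Line A: agricultural → IX.3; hand-operated → IX.3.3; reconditioned → IX.3.3.1. Scheduled 6%. Osteria agreement on IX.3.3: RVC ≥ 55% → 21% available; Osteria agreement on IX.4.2: IX.3.3.1 not covered; preference 21% not lower than 6% → no reduction. → 6%.
Line B: agricultural → IX.3; electrically operated → IX.3.4; reconditioned → IX.3.4.3. Scheduled 9%. Galveny agreement on IX.3.2: IX.3.4.3 not covered. → 9%.
Line C: printing → IX.1; electrically operated → IX.1.1; reconditioned → IX.1.1.2. Scheduled 26%. quota on IX.1 exhausted → over-quota 28%; Osteria agreement on IX.3.3: IX.1.1.2 not covered; Osteria agreement on IX.4.2: IX.1.1.2 not covered. → 28%.
Sum: 6% + 9% + 28% = 43%.

43%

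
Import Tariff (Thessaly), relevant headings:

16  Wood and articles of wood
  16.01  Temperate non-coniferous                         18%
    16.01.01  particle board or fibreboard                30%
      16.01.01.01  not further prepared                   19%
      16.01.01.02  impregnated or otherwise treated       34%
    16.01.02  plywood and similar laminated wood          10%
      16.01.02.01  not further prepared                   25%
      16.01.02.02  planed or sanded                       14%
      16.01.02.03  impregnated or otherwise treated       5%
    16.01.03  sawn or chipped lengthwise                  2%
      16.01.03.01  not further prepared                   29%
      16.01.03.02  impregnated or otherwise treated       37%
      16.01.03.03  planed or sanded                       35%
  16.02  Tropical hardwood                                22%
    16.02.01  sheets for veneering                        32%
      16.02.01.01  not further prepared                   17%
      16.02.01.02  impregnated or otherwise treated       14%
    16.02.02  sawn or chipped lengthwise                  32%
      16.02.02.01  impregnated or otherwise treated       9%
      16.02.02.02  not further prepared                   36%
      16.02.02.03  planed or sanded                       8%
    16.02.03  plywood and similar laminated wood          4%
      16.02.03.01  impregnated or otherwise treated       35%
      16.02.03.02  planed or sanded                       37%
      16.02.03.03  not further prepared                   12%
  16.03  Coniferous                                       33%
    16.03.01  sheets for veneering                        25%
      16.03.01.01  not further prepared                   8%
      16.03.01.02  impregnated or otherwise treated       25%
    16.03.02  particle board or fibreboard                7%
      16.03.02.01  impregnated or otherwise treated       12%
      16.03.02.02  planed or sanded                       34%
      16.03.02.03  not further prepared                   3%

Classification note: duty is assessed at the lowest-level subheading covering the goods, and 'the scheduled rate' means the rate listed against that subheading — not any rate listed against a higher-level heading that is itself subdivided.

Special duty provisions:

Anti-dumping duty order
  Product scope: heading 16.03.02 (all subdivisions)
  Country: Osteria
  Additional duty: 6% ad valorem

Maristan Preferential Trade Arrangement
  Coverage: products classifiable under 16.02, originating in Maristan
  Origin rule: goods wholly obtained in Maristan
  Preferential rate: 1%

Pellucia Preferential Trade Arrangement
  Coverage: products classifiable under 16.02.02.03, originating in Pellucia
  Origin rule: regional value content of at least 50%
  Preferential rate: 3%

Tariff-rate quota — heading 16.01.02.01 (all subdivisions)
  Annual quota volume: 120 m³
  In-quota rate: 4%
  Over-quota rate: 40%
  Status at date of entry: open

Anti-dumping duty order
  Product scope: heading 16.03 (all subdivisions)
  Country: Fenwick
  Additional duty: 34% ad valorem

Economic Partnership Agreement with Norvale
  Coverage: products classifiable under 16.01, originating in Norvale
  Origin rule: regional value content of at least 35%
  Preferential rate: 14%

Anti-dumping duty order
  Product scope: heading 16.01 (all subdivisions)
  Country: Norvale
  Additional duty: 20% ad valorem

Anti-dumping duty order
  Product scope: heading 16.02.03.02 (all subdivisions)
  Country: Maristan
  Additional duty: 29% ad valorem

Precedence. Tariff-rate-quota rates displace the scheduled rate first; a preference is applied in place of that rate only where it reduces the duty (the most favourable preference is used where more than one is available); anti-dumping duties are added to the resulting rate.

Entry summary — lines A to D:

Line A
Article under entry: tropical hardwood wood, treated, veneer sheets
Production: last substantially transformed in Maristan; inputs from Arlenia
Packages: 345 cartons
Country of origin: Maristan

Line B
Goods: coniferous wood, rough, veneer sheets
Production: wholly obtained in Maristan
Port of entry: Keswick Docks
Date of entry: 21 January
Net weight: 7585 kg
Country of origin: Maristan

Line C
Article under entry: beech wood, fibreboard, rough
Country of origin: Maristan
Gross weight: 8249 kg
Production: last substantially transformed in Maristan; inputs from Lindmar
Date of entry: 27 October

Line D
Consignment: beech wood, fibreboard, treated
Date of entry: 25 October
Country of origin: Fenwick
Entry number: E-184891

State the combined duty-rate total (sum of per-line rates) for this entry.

Line A: tropical hardwood → 16.02; veneer sheets → 16.02.01; treated → 16.02.01.02. Scheduled 14%. Maristan agreement on 16.02: not wholly obtained. → 14%.
Line B: coniferous → 16.03; veneer sheets → 16.03.01; rough → 16.03.01.01. Scheduled 8%. Maristan agreement on 16.02: 16.03.01.01 not covered. → 8%.
Line C: beech → 16.01; fibreboard → 16.01.01; rough → 16.01.01.01. Scheduled 19%. Maristan agreement on 16.02: 16.01.01.01 not covered. → 19%.
Line D: beech → 16.01; fibreboard → 16.01.01; treated → 16.01.01.02. Scheduled 34%. No special measure applies. → 34%.
Sum: 14% + 8% + 19% + 34% = 75%.

75%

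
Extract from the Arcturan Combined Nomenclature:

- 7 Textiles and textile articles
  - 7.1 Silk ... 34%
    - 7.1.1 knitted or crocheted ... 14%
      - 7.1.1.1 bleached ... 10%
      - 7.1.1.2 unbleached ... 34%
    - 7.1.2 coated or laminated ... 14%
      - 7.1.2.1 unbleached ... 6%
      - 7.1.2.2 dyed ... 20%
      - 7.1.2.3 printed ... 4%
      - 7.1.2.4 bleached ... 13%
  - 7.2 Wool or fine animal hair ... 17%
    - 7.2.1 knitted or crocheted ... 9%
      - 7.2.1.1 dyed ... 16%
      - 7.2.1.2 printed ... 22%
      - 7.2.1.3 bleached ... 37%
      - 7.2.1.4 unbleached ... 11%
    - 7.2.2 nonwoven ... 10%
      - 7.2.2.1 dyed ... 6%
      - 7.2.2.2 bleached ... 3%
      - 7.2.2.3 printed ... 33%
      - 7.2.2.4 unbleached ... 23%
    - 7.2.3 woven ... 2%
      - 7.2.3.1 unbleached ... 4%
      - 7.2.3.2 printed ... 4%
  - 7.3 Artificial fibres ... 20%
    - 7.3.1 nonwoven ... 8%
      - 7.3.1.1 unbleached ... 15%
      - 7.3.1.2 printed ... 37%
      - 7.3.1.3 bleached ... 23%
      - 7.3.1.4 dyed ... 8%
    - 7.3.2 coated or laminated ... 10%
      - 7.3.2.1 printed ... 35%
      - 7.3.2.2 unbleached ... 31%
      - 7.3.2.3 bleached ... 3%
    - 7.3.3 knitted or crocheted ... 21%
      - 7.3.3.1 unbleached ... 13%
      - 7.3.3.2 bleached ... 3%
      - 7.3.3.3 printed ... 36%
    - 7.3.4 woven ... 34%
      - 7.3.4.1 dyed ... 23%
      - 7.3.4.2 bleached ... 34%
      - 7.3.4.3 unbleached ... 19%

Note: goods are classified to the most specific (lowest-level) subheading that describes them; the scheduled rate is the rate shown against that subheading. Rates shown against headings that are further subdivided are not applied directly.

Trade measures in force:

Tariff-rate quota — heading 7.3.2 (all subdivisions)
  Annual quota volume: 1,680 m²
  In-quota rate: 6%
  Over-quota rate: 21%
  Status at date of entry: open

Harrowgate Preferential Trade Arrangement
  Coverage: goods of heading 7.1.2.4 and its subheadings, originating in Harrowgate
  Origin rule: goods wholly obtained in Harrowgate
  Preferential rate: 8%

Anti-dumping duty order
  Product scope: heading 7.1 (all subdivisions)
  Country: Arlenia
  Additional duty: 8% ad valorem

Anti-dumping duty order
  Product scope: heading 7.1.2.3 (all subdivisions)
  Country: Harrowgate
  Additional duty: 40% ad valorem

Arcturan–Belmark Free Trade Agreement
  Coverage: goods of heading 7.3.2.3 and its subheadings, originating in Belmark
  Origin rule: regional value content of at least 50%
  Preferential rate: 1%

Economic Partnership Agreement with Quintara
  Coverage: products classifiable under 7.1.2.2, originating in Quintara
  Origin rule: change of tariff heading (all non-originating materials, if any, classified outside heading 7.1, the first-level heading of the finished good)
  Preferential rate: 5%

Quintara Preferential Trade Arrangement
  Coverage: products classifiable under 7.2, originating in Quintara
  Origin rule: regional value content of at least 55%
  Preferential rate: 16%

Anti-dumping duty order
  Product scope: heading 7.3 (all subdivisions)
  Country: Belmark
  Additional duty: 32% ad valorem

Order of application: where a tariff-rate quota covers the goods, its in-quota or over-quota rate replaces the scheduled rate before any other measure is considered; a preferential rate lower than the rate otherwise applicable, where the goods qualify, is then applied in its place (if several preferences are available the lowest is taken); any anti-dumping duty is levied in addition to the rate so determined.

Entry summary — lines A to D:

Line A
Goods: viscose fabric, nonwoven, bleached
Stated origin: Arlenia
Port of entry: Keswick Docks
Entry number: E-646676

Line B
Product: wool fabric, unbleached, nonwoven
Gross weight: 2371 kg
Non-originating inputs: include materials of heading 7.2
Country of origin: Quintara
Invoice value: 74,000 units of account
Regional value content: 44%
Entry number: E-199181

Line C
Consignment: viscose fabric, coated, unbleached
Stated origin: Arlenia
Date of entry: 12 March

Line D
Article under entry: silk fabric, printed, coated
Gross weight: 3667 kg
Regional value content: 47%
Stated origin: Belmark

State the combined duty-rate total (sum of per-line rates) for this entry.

56%

Line A: viscose → 7.3; nonwoven → 7.3.1; bleached → 7.3.1.3. Scheduled 23%. No special measure applies. → 23%.
Line B: wool → 7.2; nonwoven → 7.2.2; unbleached → 7.2.2.4. Scheduled 23%. Quintara agreement on 7.1.2.2: 7.2.2.4 not covered; Quintara agreement on 7.2: RVC < 55%. → 23%.
Line C: viscose → 7.3; coated → 7.3.2; unbleached → 7.3.2.2. Scheduled 31%. quota on 7.3.2 open → in-quota 6%. → 6%.
Line D: silk → 7.1; coated → 7.1.2; printed → 7.1.2.3. Scheduled 4%. Belmark agreement on 7.3.2.3: 7.1.2.3 not covered. → 4%.
Sum: 23% + 23% + 6% + 4% = 56%.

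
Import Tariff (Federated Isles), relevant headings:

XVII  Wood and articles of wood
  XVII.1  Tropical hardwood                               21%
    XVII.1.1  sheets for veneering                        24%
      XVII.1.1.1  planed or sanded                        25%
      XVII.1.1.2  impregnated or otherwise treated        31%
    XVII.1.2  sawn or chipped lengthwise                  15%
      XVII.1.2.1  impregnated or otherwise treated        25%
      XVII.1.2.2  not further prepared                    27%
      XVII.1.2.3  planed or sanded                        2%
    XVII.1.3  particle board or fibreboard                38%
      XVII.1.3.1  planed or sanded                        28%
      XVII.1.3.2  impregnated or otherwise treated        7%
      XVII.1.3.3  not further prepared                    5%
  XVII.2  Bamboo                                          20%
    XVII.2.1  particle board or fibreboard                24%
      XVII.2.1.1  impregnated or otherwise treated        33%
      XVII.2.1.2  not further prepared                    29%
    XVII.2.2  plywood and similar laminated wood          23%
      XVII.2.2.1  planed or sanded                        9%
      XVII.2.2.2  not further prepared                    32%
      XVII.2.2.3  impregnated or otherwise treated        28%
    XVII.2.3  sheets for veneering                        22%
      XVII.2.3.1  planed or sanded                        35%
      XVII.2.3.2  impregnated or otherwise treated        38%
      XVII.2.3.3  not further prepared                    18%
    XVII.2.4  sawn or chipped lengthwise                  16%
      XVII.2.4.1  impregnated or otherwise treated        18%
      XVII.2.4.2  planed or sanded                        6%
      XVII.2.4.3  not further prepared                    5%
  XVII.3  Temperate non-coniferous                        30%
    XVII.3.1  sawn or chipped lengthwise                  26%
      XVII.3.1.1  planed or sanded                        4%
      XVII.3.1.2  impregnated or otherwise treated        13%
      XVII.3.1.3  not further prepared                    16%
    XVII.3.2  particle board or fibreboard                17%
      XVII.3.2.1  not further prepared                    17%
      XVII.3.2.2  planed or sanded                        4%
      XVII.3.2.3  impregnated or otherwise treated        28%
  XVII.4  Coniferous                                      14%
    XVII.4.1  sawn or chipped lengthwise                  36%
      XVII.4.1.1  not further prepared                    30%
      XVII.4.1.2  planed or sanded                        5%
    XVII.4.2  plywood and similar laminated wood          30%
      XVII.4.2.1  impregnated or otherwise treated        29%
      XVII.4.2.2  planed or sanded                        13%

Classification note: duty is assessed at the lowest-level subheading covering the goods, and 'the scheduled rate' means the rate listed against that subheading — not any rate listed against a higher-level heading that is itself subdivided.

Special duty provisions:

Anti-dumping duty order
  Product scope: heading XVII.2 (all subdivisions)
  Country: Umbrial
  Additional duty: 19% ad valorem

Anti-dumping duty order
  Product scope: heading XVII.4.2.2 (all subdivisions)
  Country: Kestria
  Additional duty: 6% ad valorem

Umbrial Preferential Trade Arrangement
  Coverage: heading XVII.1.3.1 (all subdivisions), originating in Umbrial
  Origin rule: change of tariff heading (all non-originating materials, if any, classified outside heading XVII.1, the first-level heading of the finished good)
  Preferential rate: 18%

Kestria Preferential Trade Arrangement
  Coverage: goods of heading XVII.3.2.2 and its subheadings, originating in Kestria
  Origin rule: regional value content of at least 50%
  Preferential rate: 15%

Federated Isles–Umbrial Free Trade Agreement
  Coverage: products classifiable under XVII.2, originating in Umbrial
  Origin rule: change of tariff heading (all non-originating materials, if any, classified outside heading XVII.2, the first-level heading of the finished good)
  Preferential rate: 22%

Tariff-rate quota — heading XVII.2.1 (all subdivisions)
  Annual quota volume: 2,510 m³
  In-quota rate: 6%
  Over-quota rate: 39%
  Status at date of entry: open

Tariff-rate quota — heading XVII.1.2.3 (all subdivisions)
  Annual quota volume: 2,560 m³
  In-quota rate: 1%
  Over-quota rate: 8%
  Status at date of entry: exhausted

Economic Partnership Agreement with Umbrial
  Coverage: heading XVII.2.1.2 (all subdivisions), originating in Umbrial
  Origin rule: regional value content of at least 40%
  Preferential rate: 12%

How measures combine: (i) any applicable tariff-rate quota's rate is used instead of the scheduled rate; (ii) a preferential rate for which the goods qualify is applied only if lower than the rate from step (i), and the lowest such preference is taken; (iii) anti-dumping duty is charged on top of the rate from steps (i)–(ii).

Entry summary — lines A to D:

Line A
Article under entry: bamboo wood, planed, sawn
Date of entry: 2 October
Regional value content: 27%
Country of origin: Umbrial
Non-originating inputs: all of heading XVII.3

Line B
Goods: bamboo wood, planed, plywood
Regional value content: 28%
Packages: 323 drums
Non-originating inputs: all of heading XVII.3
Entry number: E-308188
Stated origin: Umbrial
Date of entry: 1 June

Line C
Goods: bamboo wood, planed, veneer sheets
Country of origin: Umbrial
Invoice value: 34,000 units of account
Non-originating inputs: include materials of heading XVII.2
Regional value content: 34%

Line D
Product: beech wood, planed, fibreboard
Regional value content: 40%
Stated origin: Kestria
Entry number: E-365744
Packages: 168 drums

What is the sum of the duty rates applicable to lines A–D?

111%

Line A: bamboo → XVII.2; sawn → XVII.2.4; planed → XVII.2.4.2. Scheduled 6%. Umbrial agreement on XVII.1.3.1: XVII.2.4.2 not covered; Umbrial agreement on XVII.2: CTH met → 22% available; Umbrial agreement on XVII.2.1.2: XVII.2.4.2 not covered; preference 22% not lower than 6% → no reduction; anti-dumping (Umbrial, XVII.2): +19%; total 6% + 19% = 25%. → 25%.
Line B: bamboo → XVII.2; plywood → XVII.2.2; planed → XVII.2.2.1. Scheduled 9%. Umbrial agreement on XVII.1.3.1: XVII.2.2.1 not covered; Umbrial agreement on XVII.2: CTH met → 22% available; Umbrial agreement on XVII.2.1.2: XVII.2.2.1 not covered; preference 22% not lower than 9% → no reduction; anti-dumping (Umbrial, XVII.2): +19%; total 9% + 19% = 28%. → 28%.
Line C: bamboo → XVII.2; veneer sheets → XVII.2.3; planed → XVII.2.3.1. Scheduled 35%. Umbrial agreement on XVII.1.3.1: XVII.2.3.1 not covered; Umbrial agreement on XVII.2: CTH not met; Umbrial agreement on XVII.2.1.2: XVII.2.3.1 not covered; anti-dumping (Umbrial, XVII.2): +19%; total 35% + 19% = 54%. → 54%.
Line D: beech → XVII.3; fibreboard → XVII.3.2; planed → XVII.3.2.2. Scheduled 4%. Kestria agreement on XVII.3.2.2: RVC < 50%. → 4%.
Sum: 25% + 28% + 54% + 4% = 111%.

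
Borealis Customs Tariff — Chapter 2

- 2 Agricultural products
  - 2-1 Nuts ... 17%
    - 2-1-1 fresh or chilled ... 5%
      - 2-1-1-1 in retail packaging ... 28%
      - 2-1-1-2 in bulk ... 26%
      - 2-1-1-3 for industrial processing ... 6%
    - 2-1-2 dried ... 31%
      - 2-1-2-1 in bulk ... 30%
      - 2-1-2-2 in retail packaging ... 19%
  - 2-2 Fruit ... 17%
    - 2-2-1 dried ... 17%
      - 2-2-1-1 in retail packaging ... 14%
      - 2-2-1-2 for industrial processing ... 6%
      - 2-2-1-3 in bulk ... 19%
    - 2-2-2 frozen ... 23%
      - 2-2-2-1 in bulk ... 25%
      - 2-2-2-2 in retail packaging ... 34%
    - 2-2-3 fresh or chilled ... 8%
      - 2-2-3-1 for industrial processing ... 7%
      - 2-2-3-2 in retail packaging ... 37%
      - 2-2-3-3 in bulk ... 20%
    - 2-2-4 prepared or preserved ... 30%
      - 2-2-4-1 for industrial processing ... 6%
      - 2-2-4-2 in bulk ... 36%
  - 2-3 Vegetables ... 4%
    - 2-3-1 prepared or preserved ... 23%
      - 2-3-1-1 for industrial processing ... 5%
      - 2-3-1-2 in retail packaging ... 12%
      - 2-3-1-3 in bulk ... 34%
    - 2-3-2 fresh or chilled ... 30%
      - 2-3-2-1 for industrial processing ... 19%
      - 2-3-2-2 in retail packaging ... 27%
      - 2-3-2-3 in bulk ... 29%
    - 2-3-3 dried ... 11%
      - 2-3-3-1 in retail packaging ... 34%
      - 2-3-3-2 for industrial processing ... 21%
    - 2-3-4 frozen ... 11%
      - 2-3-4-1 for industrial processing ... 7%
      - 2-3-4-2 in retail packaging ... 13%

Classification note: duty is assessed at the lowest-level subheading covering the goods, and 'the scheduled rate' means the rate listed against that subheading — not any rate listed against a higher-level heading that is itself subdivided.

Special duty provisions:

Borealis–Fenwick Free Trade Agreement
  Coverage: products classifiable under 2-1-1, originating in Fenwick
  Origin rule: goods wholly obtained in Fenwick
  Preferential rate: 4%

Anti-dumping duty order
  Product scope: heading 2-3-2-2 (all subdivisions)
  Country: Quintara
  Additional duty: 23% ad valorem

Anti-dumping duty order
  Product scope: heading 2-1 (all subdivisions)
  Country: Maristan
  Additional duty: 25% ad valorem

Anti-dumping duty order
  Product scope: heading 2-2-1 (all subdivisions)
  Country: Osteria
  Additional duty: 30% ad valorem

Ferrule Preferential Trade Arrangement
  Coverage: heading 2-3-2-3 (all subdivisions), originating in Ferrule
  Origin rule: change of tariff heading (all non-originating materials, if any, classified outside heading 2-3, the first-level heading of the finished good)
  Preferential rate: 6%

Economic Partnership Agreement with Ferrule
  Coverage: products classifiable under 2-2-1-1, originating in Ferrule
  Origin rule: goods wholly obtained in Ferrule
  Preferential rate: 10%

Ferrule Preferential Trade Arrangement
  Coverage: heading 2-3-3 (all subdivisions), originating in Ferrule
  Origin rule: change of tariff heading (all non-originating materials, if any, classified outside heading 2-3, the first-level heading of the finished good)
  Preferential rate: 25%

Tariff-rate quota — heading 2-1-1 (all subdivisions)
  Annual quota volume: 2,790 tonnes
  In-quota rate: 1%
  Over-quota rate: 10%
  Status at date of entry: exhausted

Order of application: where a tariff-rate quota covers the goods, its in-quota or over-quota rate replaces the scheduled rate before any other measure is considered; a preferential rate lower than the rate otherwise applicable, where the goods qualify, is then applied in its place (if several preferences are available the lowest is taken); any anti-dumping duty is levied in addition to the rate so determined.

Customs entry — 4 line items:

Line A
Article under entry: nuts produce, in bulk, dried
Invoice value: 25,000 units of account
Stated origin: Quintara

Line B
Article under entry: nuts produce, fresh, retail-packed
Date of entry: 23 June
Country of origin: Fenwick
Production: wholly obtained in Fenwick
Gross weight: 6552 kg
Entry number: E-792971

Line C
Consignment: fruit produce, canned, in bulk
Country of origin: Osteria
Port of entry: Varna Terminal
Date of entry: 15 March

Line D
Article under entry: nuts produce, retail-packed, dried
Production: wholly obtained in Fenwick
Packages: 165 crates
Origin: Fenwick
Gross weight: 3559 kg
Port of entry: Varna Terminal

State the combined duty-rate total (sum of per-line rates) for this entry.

89%

Line A: nuts → 2-1; dried → 2-1-2; in bulk → 2-1-2-1. Scheduled 30%. No special measure applies. → 30%.
Line B: nuts → 2-1; fresh → 2-1-1; retail-packed → 2-1-1-1. Scheduled 28%. quota on 2-1-1 exhausted → over-quota 10%; Fenwick agreement on 2-1-1: wholly obtained → 4% available; preferential 4%. → 4%.
Line C: fruit → 2-2; canned → 2-2-4; in bulk → 2-2-4-2. Scheduled 36%. No special measure applies. → 36%.
Line D: nuts → 2-1; dried → 2-1-2; retail-packed → 2-1-2-2. Scheduled 19%. Fenwick agreement on 2-1-1: 2-1-2-2 not covered. → 19%.
Sum: 30% + 4% + 36% + 19% = 89%.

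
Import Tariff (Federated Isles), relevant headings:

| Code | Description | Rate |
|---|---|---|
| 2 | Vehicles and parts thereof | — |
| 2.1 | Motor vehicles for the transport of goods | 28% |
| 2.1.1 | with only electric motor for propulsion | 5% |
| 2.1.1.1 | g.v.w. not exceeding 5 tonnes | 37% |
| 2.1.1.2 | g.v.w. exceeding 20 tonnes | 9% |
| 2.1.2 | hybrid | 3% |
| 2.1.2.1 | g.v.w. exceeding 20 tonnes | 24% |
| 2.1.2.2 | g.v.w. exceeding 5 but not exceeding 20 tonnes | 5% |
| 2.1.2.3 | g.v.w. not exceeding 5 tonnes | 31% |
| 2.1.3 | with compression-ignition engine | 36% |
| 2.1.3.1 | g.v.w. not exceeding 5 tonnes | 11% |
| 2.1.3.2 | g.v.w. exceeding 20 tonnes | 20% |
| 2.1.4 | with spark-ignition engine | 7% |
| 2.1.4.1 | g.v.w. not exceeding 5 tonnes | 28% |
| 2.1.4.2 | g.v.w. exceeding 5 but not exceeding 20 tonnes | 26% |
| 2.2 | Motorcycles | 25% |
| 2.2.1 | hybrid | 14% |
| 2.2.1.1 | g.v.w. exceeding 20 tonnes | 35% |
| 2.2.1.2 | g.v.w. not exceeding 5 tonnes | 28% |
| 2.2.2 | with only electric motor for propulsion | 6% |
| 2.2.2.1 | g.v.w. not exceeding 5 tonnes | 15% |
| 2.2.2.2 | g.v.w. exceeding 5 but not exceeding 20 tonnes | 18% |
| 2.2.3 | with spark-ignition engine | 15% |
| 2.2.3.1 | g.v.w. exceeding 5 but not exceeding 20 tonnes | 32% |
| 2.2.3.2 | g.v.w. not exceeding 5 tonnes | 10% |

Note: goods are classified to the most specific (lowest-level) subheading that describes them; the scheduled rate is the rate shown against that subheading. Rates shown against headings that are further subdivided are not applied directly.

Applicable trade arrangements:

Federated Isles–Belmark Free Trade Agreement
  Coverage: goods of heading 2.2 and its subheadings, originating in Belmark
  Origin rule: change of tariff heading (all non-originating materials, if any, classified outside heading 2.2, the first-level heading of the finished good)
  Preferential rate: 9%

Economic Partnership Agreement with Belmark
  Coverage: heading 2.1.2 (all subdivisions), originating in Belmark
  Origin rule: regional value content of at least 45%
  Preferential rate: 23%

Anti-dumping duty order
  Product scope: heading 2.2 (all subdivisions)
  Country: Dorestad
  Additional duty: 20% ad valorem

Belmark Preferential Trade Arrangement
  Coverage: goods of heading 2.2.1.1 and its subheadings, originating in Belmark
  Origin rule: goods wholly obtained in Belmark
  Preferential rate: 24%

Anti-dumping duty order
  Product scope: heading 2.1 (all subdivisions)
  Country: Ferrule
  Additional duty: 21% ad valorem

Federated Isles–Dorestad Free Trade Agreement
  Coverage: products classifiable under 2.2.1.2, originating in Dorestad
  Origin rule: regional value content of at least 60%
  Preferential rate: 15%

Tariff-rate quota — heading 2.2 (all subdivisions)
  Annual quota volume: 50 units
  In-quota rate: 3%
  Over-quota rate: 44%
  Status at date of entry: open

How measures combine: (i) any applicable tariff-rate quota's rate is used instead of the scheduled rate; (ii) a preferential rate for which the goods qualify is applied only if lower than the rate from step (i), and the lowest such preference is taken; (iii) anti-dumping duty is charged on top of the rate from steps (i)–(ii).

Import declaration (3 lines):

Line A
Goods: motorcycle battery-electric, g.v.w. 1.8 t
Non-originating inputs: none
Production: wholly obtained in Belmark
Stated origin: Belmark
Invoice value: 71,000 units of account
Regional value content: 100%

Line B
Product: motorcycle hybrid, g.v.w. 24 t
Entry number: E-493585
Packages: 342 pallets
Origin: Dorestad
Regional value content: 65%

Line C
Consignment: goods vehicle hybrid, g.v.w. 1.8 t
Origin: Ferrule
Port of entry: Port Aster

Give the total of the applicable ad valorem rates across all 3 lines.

78%

Line A: motorcycle → 2.2; battery-electric → 2.2.2; g.v.w. 1.8 t → 2.2.2.1. Scheduled 15%. quota on 2.2 open → in-quota 3%; Belmark agreement on 2.2: CTH met → 9% available; Belmark agreement on 2.1.2: 2.2.2.1 not covered; Belmark agreement on 2.2.1.1: 2.2.2.1 not covered; preference 9% not lower than 3% → no reduction. → 3%.
Line B: motorcycle → 2.2; hybrid → 2.2.1; g.v.w. 24 t → 2.2.1.1. Scheduled 35%. quota on 2.2 open → in-quota 3%; Dorestad agreement on 2.2.1.2: 2.2.1.1 not covered; anti-dumping (Dorestad, 2.2): +20%; total 3% + 20% = 23%. → 23%.
Line C: goods vehicle → 2.1; hybrid → 2.1.2; g.v.w. 1.8 t → 2.1.2.3. Scheduled 31%. anti-dumping (Ferrule, 2.1): +21%; total 31% + 21% = 52%. → 52%.
Sum: 3% + 23% + 52% = 78%.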